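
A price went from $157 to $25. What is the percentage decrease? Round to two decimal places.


Find the absolute change:
|25 - 157| = 132
Divide by original and multiply by 100:
132 / 157 x 100 = 84.0764...% ≈ 84.08%

84.08%


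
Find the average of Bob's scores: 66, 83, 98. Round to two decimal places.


Add the scores:
66 + 83 + 98 = 247
Divide by the number of tests:
247 / 3 = 82.3333... ≈ 82.33

82.33


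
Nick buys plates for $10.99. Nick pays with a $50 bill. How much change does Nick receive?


Start with the amount paid:
$50
Subtract the price:
$50 - $10.99 = $39.01

$39.01


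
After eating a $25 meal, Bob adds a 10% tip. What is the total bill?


Calculate the tip:
10% of $25 = $2.50
Add tip to meal cost:
$25 + $2.50 = $27.50

$27.50


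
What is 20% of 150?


Convert percentage to decimal:
20% = 0.2
Multiply:
150 x 0.2 = 30

30


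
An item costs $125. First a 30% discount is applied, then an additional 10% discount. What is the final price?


First discount:
30% of $125 = $37.50
Price after first discount:
$125 - $37.50 = $87.50
Second discount:
10% of $87.50 = $8.75
Final price:
$87.50 - $8.75 = $78.75

$78.75


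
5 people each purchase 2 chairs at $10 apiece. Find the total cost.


Cost per person:
2 x $10 = $20
Group total:
5 x $20 = $100

$100


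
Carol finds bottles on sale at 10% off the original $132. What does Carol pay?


Calculate the discount amount:
10% of $132 = $13.20
Subtract from original:
$132 - $13.20 = $118.80

$118.80


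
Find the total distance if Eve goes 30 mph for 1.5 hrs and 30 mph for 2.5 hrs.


Leg 1 distance:
30 x 1.5 = 45 miles
Leg 2 distance:
30 x 2.5 = 75 miles
Total distance:
45 + 75 = 120 miles

120 miles


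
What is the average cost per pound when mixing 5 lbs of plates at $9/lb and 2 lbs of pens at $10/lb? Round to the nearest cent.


Cost of plates:
5 x $9 = $45
Cost of pens:
2 x $10 = $20
Total cost: $45 + $20 = $65
Total weight: 7 lbs
Average: $65 / 7 = $9.2857... ≈ $9.29/lb

$9.29/lb


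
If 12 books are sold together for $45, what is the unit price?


Total cost: $45
Number of items: 12
Unit price: $45 / 12 = $3.75

$3.75


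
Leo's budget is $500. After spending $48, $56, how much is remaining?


Add up expenses:
$48 + $56 = $104
Subtract from budget:
$500 - $104 = $396

$396


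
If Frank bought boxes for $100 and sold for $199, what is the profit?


Selling price = $199
Cost price = $100
Profit = selling price - cost price:
Profit = $199 - $100 = $99

$99


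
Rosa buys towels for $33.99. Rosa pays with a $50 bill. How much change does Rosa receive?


Start with the amount paid:
$50
Subtract the price:
$50 - $33.99 = $16.01

$16.01


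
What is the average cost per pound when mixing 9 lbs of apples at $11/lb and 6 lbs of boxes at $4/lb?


Cost of apples:
9 x $11 = $99
Cost of boxes:
6 x $4 = $24
Total cost: $99 + $24 = $123
Total weight: 15 lbs
Average: $123 / 15 = $8.20/lb

$8.20/lb


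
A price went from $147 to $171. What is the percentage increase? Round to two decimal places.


Find the absolute change:
|171 - 147| = 24
Divide by original and multiply by 100:
24 / 147 x 100 = 16.3265...% ≈ 16.33%

16.33%


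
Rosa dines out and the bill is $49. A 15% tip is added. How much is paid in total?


Calculate the tip:
15% of $49 = $7.35
Add tip to meal cost:
$49 + $7.35 = $56.35

$56.35


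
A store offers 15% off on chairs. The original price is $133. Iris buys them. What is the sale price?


Calculate the discount amount:
15% of $133 = $19.95
Subtract from original:
$133 - $19.95 = $113.05

$113.05


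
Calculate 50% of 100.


Convert percentage to decimal:
50% = 0.5
Multiply:
100 x 0.5 = 50

50


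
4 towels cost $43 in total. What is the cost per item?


Total cost: $43
Number of items: 4
Unit price: $43 / 4 = $10.75

$10.75


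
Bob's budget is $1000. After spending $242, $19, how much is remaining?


Add up expenses:
$242 + $19 = $261
Subtract from budget:
$1000 - $261 = $739

$739


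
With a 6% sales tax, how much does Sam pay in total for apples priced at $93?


Calculate the tax:
6% of $93 = $5.58
Add tax to price:
$93 + $5.58 = $98.58

$98.58


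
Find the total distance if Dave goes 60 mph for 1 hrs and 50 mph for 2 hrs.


Leg 1 distance:
60 x 1 = 60 miles
Leg 2 distance:
50 x 2 = 100 miles
Total distance:
60 + 100 = 160 miles

160 miles


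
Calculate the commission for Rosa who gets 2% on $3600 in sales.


Convert rate to decimal:
2% = 0.02
Multiply by sales:
$3600 x 0.02 = $72

$72


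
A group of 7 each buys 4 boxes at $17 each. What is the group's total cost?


Cost per person:
4 x $17 = $68
Group total:
7 x $68 = $476

$476


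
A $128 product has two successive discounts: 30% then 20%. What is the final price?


First discount:
30% of $128 = $38.40
Price after first discount:
$128 - $38.40 = $89.60
Second discount:
20% of $89.60 = $17.92
Final price:
$89.60 - $17.92 = $71.68

$71.68


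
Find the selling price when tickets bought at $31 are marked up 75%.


Calculate the markup amount:
75% of $31 = $23.25
Add to cost:
$31 + $23.25 = $54.25

$54.25


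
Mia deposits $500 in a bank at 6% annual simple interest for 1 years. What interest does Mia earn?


Use the formula I = P x R x T / 100
P x R x T = 500 x 6 x 1 = 3000
I = 3000 / 100 = $30

$30


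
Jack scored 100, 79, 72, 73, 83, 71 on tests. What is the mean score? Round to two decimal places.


Add the scores:
100 + 79 + 72 + 73 + 83 + 71 = 478
Divide by the number of tests:
478 / 6 = 79.6666... ≈ 79.67

79.67


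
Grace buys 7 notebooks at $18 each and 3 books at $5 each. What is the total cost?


Cost of notebooks:
7 x $18 = $126
Cost of books:
3 x $5 = $15
Add both:
$126 + $15 = $141

$141


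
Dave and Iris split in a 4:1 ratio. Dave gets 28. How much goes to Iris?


Find the multiplier:
28 / 4 = 7
Apply to Iris's share:
1 x 7 = 7

7


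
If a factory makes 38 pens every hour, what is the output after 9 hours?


Production rate: 38 pens per hour
Time: 9 hours
Total: 38 x 9 = 342 pens

342 pens


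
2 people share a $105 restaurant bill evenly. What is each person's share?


Total bill: $105
Number of people: 2
Each pays: $105 / 2 = $52.50

$52.50


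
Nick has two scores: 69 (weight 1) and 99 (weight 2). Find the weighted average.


Weighted sum:
1 x 69 + 2 x 99 = 267
Total weight:
1 + 2 = 3
Weighted average:
267 / 3 = 89

89


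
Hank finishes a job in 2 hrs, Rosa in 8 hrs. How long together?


Hank's rate: 1/2 of the job per hour
Rosa's rate: 1/8 of the job per hour
Combined rate: 1/2 + 1/8 = 5/8 per hour
Time = 1 / (5/8) = 8/5 = 1.6 hours

1.6 hours


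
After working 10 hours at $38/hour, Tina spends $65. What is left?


Calculate earnings:
10 x $38 = $380
Subtract spending:
$380 - $65 = $315

$315


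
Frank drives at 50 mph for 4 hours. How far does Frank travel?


Use the formula: distance = speed x time
Speed = 50 mph, Time = 4 hours
50 x 4 = 200 miles

200 miles


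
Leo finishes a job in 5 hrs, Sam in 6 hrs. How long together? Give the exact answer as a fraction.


Leo's rate: 1/5 of the job per hour
Sam's rate: 1/6 of the job per hour
Combined rate: 1/5 + 1/6 = 11/30 per hour
Time = 1 / (11/30) = 30/11 hours (≈ 2.73 hours)

30/11 hours


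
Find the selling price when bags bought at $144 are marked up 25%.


Calculate the markup amount:
25% of $144 = $36
Add to cost:
$144 + $36 = $180

$180


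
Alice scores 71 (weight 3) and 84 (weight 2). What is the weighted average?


Weighted sum:
3 x 71 + 2 x 84 = 381
Total weight:
3 + 2 = 5
Weighted average:
381 / 5 = 76.2

76.2


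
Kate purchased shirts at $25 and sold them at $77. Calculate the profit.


Selling price = $77
Cost price = $25
Profit = selling price - cost price:
Profit = $77 - $25 = $52

$52


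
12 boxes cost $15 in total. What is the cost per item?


Total cost: $15
Number of items: 12
Unit price: $15 / 12 = $1.25

$1.25


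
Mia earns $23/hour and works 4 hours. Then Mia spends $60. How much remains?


Calculate earnings:
4 x $23 = $92
Subtract spending:
$92 - $60 = $32

$32


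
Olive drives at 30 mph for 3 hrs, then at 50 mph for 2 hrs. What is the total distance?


Leg 1 distance:
30 x 3 = 90 miles
Leg 2 distance:
50 x 2 = 100 miles
Total distance:
90 + 100 = 190 miles

190 miles


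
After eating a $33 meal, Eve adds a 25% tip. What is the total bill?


Calculate the tip:
25% of $33 = $8.25
Add tip to meal cost:
$33 + $8.25 = $41.25

$41.25


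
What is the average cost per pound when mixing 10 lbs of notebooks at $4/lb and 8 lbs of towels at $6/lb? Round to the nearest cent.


Cost of notebooks:
10 x $4 = $40
Cost of towels:
8 x $6 = $48
Total cost: $40 + $48 = $88
Total weight: 18 lbs
Average: $88 / 18 = $4.8888... ≈ $4.89/lb

$4.89/lb


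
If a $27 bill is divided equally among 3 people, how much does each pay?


Total bill: $27
Number of people: 3
Each pays: $27 / 3 = $9

$9


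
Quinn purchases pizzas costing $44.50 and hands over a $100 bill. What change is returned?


Start with the amount paid:
$100
Subtract the price:
$100 - $44.50 = $55.50

$55.50


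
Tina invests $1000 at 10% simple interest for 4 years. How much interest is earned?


Use the formula I = P x R x T / 100
P x R x T = 1000 x 10 x 4 = 40000
I = 40000 / 100 = $400

$400


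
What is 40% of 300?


Convert percentage to decimal:
40% = 0.4
Multiply:
300 x 0.4 = 120

120


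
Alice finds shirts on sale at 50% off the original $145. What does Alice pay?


Calculate the discount amount:
50% of $145 = $72.50
Subtract from original:
$145 - $72.50 = $72.50

$72.50


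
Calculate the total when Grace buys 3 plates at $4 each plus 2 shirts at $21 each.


Cost of plates:
3 x $4 = $12
Cost of shirts:
2 x $21 = $42
Add both:
$12 + $42 = $54

$54


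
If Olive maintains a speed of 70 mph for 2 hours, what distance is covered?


Use the formula: distance = speed x time
Speed = 70 mph, Time = 2 hours
70 x 2 = 140 miles

140 miles


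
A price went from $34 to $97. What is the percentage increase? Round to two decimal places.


Find the absolute change:
|97 - 34| = 63
Divide by original and multiply by 100:
63 / 34 x 100 = 185.2941...% ≈ 185.29%

185.29%


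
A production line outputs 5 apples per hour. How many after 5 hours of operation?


Production rate: 5 apples per hour
Time: 5 hours
Total: 5 x 5 = 25 apples

25 apples


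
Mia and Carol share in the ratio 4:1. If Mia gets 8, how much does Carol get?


Find the multiplier:
8 / 4 = 2
Apply to Carol's share:
1 x 2 = 2

2


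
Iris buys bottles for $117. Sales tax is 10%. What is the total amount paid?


Calculate the tax:
10% of $117 = $11.70
Add tax to price:
$117 + $11.70 = $128.70

$128.70


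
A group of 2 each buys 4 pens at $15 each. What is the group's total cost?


Cost per person:
4 x $15 = $60
Group total:
2 x $60 = $120

$120


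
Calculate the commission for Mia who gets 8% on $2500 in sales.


Convert rate to decimal:
8% = 0.08
Multiply by sales:
$2500 x 0.08 = $200

$200


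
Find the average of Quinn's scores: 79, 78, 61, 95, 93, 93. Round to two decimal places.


Add the scores:
79 + 78 + 61 + 95 + 93 + 93 = 499
Divide by the number of tests:
499 / 6 = 83.1666... ≈ 83.17

83.17


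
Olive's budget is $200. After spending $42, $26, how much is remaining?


Add up expenses:
$42 + $26 = $68
Subtract from budget:
$200 - $68 = $132

$132


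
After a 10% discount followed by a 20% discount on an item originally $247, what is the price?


First discount:
10% of $247 = $24.70
Price after first discount:
$247 - $24.70 = $222.30
Second discount:
20% of $222.30 = $44.46
Final price:
$222.30 - $44.46 = $177.84

$177.84


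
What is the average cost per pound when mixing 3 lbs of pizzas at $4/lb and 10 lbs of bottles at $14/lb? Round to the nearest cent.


Cost of pizzas:
3 x $4 = $12
Cost of bottles:
10 x $14 = $140
Total cost: $12 + $140 = $152
Total weight: 13 lbs
Average: $152 / 13 = $11.6923... ≈ $11.69/lb

$11.69/lb


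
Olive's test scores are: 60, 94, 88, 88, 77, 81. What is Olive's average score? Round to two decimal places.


Add the scores:
60 + 94 + 88 + 88 + 77 + 81 = 488
Divide by the number of tests:
488 / 6 = 81.3333... ≈ 81.33

81.33


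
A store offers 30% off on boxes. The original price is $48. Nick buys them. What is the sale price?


Calculate the discount amount:
30% of $48 = $14.40
Subtract from original:
$48 - $14.40 = $33.60

$33.60


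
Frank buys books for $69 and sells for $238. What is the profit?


Selling price = $238
Cost price = $69
Profit = selling price - cost price:
Profit = $238 - $69 = $169

$169


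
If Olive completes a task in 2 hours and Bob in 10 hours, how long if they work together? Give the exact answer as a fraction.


Olive's rate: 1/2 of the job per hour
Bob's rate: 1/10 of the job per hour
Combined rate: 1/2 + 1/10 = 3/5 per hour
Time = 1 / (3/5) = 5/3 hours (≈ 1.67 hours)

5/3 hours


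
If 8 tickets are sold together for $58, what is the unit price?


Total cost: $58
Number of items: 8
Unit price: $58 / 8 = $7.25

$7.25


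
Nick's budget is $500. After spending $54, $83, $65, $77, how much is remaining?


Add up expenses:
$54 + $83 + $65 + $77 = $279
Subtract from budget:
$500 - $279 = $221

$221


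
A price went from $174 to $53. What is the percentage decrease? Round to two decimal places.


Find the absolute change:
|53 - 174| = 121
Divide by original and multiply by 100:
121 / 174 x 100 = 69.5402...% ≈ 69.54%

69.54%


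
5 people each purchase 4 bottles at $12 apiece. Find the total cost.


Cost per person:
4 x $12 = $48
Group total:
5 x $48 = $240

$240


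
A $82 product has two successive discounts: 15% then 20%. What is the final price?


First discount:
15% of $82 = $12.30
Price after first discount:
$82 - $12.30 = $69.70
Second discount:
20% of $69.70 = $13.94
Final price:
$69.70 - $13.94 = $55.76

$55.76


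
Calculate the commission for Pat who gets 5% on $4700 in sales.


Convert rate to decimal:
5% = 0.05
Multiply by sales:
$4700 x 0.05 = $235

$235


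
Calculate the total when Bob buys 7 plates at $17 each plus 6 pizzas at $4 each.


Cost of plates:
7 x $17 = $119
Cost of pizzas:
6 x $4 = $24
Add both:
$119 + $24 = $143

$143


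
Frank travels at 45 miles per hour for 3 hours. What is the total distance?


Use the formula: distance = speed x time
Speed = 45 mph, Time = 3 hours
45 x 3 = 135 miles

135 miles


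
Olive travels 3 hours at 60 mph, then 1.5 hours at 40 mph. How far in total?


Leg 1 distance:
60 x 3 = 180 miles
Leg 2 distance:
40 x 1.5 = 60 miles
Total distance:
180 + 60 = 240 miles

240 miles


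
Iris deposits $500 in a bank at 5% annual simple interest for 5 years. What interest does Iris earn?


Use the formula I = P x R x T / 100
P x R x T = 500 x 5 x 5 = 12500
I = 12500 / 100 = $125

$125


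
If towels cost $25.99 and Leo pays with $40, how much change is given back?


Start with the amount paid:
$40
Subtract the price:
$40 - $25.99 = $14.01

$14.01


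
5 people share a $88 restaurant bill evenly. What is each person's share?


Total bill: $88
Number of people: 5
Each pays: $88 / 5 = $17.60

$17.60


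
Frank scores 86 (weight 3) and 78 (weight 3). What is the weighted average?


Weighted sum:
3 x 86 + 3 x 78 = 492
Total weight:
3 + 3 = 6
Weighted average:
492 / 6 = 82

82


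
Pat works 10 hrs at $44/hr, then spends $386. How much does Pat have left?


Calculate earnings:
10 x $44 = $440
Subtract spending:
$440 - $386 = $54

$54


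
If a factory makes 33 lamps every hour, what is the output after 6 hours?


Production rate: 33 lamps per hour
Time: 6 hours
Total: 33 x 6 = 198 lamps

198 lamps


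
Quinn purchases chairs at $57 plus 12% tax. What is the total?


Calculate the tax:
12% of $57 = $6.84
Add tax to price:
$57 + $6.84 = $63.84

$63.84


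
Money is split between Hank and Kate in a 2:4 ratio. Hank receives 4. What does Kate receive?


Find the multiplier:
4 / 2 = 2
Apply to Kate's share:
4 x 2 = 8

8


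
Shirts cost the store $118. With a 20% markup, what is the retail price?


Calculate the markup amount:
20% of $118 = $23.60
Add to cost:
$118 + $23.60 = $141.60

$141.60


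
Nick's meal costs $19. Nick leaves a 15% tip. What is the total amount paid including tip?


Calculate the tip:
15% of $19 = $2.85
Add tip to meal cost:
$19 + $2.85 = $21.85

$21.85


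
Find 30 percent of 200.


Convert percentage to decimal:
30% = 0.3
Multiply:
200 x 0.3 = 60

60


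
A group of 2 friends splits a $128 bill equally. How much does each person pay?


Total bill: $128
Number of people: 2
Each pays: $128 / 2 = $64

$64


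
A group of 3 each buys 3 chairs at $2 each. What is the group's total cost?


Cost per person:
3 x $2 = $6
Group total:
3 x $6 = $18

$18


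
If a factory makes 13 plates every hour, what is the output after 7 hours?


Production rate: 13 plates per hour
Time: 7 hours
Total: 13 x 7 = 91 plates

91 plates


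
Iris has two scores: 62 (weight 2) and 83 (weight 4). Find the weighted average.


Weighted sum:
2 x 62 + 4 x 83 = 456
Total weight:
2 + 4 = 6
Weighted average:
456 / 6 = 76

76


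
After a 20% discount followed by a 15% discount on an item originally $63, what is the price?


First discount:
20% of $63 = $12.60
Price after first discount:
$63 - $12.60 = $50.40
Second discount:
15% of $50.40 = $7.56
Final price:
$50.40 - $7.56 = $42.84

$42.84


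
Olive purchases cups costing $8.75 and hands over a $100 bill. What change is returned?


Start with the amount paid:
$100
Subtract the price:
$100 - $8.75 = $91.25

$91.25


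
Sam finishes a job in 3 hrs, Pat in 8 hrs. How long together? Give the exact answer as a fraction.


Sam's rate: 1/3 of the job per hour
Pat's rate: 1/8 of the job per hour
Combined rate: 1/3 + 1/8 = 11/24 per hour
Time = 1 / (11/24) = 24/11 hours (≈ 2.18 hours)

24/11 hours


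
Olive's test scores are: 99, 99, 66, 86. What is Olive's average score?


Add the scores:
99 + 99 + 66 + 86 = 350
Divide by the number of tests:
350 / 4 = 87.5

87.5


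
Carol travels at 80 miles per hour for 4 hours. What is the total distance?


Use the formula: distance = speed x time
Speed = 80 mph, Time = 4 hours
80 x 4 = 320 miles

320 miles


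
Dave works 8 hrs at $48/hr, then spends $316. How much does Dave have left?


Calculate earnings:
8 x $48 = $384
Subtract spending:
$384 - $316 = $68

$68


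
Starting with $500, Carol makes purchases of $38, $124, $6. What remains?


Add up expenses:
$38 + $124 + $6 = $168
Subtract from budget:
$500 - $168 = $332

$332


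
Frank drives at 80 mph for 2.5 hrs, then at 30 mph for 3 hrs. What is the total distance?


Leg 1 distance:
80 x 2.5 = 200 miles
Leg 2 distance:
30 x 3 = 90 miles
Total distance:
200 + 90 = 290 miles

290 miles


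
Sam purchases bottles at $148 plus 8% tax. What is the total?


Calculate the tax:
8% of $148 = $11.84
Add tax to price:
$148 + $11.84 = $159.84

$159.84


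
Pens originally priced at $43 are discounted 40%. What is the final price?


Calculate the discount amount:
40% of $43 = $17.20
Subtract from original:
$43 - $17.20 = $25.80

$25.80


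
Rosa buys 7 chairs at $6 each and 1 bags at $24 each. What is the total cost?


Cost of chairs:
7 x $6 = $42
Cost of bags:
1 x $24 = $24
Add both:
$42 + $24 = $66

$66


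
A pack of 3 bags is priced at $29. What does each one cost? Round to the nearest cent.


Total cost: $29
Number of items: 3
Unit price: $29 / 3 = $9.6666... ≈ $9.67

$9.67


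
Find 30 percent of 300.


Convert percentage to decimal:
30% = 0.3
Multiply:
300 x 0.3 = 90

90


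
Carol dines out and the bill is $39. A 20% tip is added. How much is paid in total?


Calculate the tip:
20% of $39 = $7.80
Add tip to meal cost:
$39 + $7.80 = $46.80

$46.80


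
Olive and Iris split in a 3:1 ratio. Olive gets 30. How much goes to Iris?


Find the multiplier:
30 / 3 = 10
Apply to Iris's share:
1 x 10 = 10

10


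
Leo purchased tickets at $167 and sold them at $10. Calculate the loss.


Selling price = $10
Cost price = $167
Loss = cost price - selling price:
Loss = $167 - $10 = $157

$157


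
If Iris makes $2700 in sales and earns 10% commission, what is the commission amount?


Convert rate to decimal:
10% = 0.1
Multiply by sales:
$2700 x 0.1 = $270

$270


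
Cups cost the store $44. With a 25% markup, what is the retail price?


Calculate the markup amount:
25% of $44 = $11
Add to cost:
$44 + $11 = $55

$55


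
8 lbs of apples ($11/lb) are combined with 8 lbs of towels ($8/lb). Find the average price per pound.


Cost of apples:
8 x $11 = $88
Cost of towels:
8 x $8 = $64
Total cost: $88 + $64 = $152
Total weight: 16 lbs
Average: $152 / 16 = $9.50/lb

$9.50/lb


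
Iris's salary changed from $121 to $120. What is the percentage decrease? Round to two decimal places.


Find the absolute change:
|120 - 121| = 1
Divide by original and multiply by 100:
1 / 121 x 100 = 0.8264...% ≈ 0.83%

0.83%


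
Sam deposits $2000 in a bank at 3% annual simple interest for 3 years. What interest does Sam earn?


Use the formula I = P x R x T / 100
P x R x T = 2000 x 3 x 3 = 18000
I = 18000 / 100 = $180

$180


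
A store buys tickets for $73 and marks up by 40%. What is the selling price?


Calculate the markup amount:
40% of $73 = $29.20
Add to cost:
$73 + $29.20 = $102.20

$102.20


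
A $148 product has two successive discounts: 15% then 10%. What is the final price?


First discount:
15% of $148 = $22.20
Price after first discount:
$148 - $22.20 = $125.80
Second discount:
10% of $125.80 = $12.58
Final price:
$125.80 - $12.58 = $113.22

$113.22


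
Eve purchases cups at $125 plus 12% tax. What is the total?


Calculate the tax:
12% of $125 = $15
Add tax to price:
$125 + $15 = $140

$140


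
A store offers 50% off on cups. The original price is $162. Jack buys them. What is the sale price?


Calculate the discount amount:
50% of $162 = $81
Subtract from original:
$162 - $81 = $81

$81


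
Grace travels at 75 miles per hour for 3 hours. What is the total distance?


Use the formula: distance = speed x time
Speed = 75 mph, Time = 3 hours
75 x 3 = 225 miles

225 miles


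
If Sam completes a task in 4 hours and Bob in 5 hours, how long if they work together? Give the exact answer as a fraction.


Sam's rate: 1/4 of the job per hour
Bob's rate: 1/5 of the job per hour
Combined rate: 1/4 + 1/5 = 9/20 per hour
Time = 1 / (9/20) = 20/9 hours (≈ 2.22 hours)

20/9 hours


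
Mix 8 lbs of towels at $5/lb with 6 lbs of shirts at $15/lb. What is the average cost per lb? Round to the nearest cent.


Cost of towels:
8 x $5 = $40
Cost of shirts:
6 x $15 = $90
Total cost: $40 + $90 = $130
Total weight: 14 lbs
Average: $130 / 14 = $9.2857... ≈ $9.29/lb

$9.29/lb


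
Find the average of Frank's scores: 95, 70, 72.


Add the scores:
95 + 70 + 72 = 237
Divide by the number of tests:
237 / 3 = 79

79


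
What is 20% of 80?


Convert percentage to decimal:
20% = 0.2
Multiply:
80 x 0.2 = 16

16


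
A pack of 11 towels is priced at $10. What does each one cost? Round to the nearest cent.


Total cost: $10
Number of items: 11
Unit price: $10 / 11 = $0.9090... ≈ $0.91

$0.91


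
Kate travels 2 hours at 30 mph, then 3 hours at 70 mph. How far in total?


Leg 1 distance:
30 x 2 = 60 miles
Leg 2 distance:
70 x 3 = 210 miles
Total distance:
60 + 210 = 270 miles

270 miles


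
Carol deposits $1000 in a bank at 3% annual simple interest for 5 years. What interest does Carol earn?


Use the formula I = P x R x T / 100
P x R x T = 1000 x 3 x 5 = 15000
I = 15000 / 100 = $150

$150


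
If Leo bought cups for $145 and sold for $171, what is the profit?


Selling price = $171
Cost price = $145
Profit = selling price - cost price:
Profit = $171 - $145 = $26

$26


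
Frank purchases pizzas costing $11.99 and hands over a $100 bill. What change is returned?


Start with the amount paid:
$100
Subtract the price:
$100 - $11.99 = $88.01

$88.01


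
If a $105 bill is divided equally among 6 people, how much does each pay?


Total bill: $105
Number of people: 6
Each pays: $105 / 6 = $17.50

$17.50


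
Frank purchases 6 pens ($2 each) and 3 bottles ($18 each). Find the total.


Cost of pens:
6 x $2 = $12
Cost of bottles:
3 x $18 = $54
Add both:
$12 + $54 = $66

$66


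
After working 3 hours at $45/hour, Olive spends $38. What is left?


Calculate earnings:
3 x $45 = $135
Subtract spending:
$135 - $38 = $97

$97


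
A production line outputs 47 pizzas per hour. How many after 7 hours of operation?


Production rate: 47 pizzas per hour
Time: 7 hours
Total: 47 x 7 = 329 pizzas

329 pizzas


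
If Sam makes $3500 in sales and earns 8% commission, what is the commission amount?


Convert rate to decimal:
8% = 0.08
Multiply by sales:
$3500 x 0.08 = $280

$280


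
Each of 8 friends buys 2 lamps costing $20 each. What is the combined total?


Cost per person:
2 x $20 = $40
Group total:
8 x $40 = $320

$320


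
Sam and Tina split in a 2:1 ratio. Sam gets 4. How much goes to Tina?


Find the multiplier:
4 / 2 = 2
Apply to Tina's share:
1 x 2 = 2

2


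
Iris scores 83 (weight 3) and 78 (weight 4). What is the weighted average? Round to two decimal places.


Weighted sum:
3 x 83 + 4 x 78 = 561
Total weight:
3 + 4 = 7
Weighted average:
561 / 7 = 80.1428... ≈ 80.14

80.14


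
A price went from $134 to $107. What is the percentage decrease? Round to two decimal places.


Find the absolute change:
|107 - 134| = 27
Divide by original and multiply by 100:
27 / 134 x 100 = 20.1492...% ≈ 20.15%

20.15%


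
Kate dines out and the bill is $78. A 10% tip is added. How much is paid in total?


Calculate the tip:
10% of $78 = $7.80
Add tip to meal cost:
$78 + $7.80 = $85.80

$85.80


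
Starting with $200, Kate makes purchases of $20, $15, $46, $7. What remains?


Add up expenses:
$20 + $15 + $46 + $7 = $88
Subtract from budget:
$200 - $88 = $112

$112


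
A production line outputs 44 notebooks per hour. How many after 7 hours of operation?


Production rate: 44 notebooks per hour
Time: 7 hours
Total: 44 x 7 = 308 notebooks

308 notebooks


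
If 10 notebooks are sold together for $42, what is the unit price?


Total cost: $42
Number of items: 10
Unit price: $42 / 10 = $4.20

$4.20


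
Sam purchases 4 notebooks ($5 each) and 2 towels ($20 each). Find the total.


Cost of notebooks:
4 x $5 = $20
Cost of towels:
2 x $20 = $40
Add both:
$20 + $40 = $60

$60


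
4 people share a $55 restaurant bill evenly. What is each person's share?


Total bill: $55
Number of people: 4
Each pays: $55 / 4 = $13.75

$13.75


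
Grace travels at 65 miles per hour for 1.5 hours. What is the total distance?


Use the formula: distance = speed x time
Speed = 65 mph, Time = 1.5 hours
65 x 1.5 = 97.5 miles

97.5 miles


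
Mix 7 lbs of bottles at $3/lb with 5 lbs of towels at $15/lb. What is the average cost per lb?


Cost of bottles:
7 x $3 = $21
Cost of towels:
5 x $15 = $75
Total cost: $21 + $75 = $96
Total weight: 12 lbs
Average: $96 / 12 = $8/lb

$8/lb


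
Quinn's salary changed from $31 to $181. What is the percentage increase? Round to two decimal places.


Find the absolute change:
|181 - 31| = 150
Divide by original and multiply by 100:
150 / 31 x 100 = 483.8709...% ≈ 483.87%

483.87%


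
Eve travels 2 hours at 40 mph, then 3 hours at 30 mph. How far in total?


Leg 1 distance:
40 x 2 = 80 miles
Leg 2 distance:
30 x 3 = 90 miles
Total distance:
80 + 90 = 170 miles

170 miles


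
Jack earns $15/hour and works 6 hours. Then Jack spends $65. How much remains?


Calculate earnings:
6 x $15 = $90
Subtract spending:
$90 - $65 = $25

$25


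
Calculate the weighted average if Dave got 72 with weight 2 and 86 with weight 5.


Weighted sum:
2 x 72 + 5 x 86 = 574
Total weight:
2 + 5 = 7
Weighted average:
574 / 7 = 82

82


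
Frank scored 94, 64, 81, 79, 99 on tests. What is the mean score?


Add the scores:
94 + 64 + 81 + 79 + 99 = 417
Divide by the number of tests:
417 / 5 = 83.4

83.4


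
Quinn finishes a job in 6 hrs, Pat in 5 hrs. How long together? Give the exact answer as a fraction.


Quinn's rate: 1/6 of the job per hour
Pat's rate: 1/5 of the job per hour
Combined rate: 1/6 + 1/5 = 11/30 per hour
Time = 1 / (11/30) = 30/11 hours (≈ 2.73 hours)

30/11 hours


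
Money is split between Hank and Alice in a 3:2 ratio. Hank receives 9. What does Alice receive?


Find the multiplier:
9 / 3 = 3
Apply to Alice's share:
2 x 3 = 6

6


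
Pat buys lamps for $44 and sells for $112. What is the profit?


Selling price = $112
Cost price = $44
Profit = selling price - cost price:
Profit = $112 - $44 = $68

$68


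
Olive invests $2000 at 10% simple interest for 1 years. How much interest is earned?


Use the formula I = P x R x T / 100
P x R x T = 2000 x 10 x 1 = 20000
I = 20000 / 100 = $200

$200


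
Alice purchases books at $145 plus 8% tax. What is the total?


Calculate the tax:
8% of $145 = $11.60
Add tax to price:
$145 + $11.60 = $156.60

$156.60


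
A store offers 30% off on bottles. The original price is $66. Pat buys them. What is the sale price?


Calculate the discount amount:
30% of $66 = $19.80
Subtract from original:
$66 - $19.80 = $46.20

$46.20


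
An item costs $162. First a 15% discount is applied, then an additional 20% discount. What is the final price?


First discount:
15% of $162 = $24.30
Price after first discount:
$162 - $24.30 = $137.70
Second discount:
20% of $137.70 = $27.54
Final price:
$137.70 - $27.54 = $110.16

$110.16


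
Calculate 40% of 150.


Convert percentage to decimal:
40% = 0.4
Multiply:
150 x 0.4 = 60

60


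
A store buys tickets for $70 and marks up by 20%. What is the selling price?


Calculate the markup amount:
20% of $70 = $14
Add to cost:
$70 + $14 = $84

$84


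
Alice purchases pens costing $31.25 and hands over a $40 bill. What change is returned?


Start with the amount paid:
$40
Subtract the price:
$40 - $31.25 = $8.75

$8.75


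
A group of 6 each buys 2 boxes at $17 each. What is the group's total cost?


Cost per person:
2 x $17 = $34
Group total:
6 x $34 = $204

$204


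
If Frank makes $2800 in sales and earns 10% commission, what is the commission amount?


Convert rate to decimal:
10% = 0.1
Multiply by sales:
$2800 x 0.1 = $280

$280


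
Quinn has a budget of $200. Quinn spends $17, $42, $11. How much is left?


Add up expenses:
$17 + $42 + $11 = $70
Subtract from budget:
$200 - $70 = $130

$130


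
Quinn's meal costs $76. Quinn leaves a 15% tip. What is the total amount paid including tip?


Calculate the tip:
15% of $76 = $11.40
Add tip to meal cost:
$76 + $11.40 = $87.40

$87.40


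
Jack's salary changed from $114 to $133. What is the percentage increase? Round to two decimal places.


Find the absolute change:
|133 - 114| = 19
Divide by original and multiply by 100:
19 / 114 x 100 = 16.6666...% ≈ 16.67%

16.67%


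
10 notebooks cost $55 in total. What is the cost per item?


Total cost: $55
Number of items: 10
Unit price: $55 / 10 = $5.50

$5.50


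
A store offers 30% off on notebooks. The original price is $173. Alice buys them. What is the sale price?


Calculate the discount amount:
30% of $173 = $51.90
Subtract from original:
$173 - $51.90 = $121.10

$121.10


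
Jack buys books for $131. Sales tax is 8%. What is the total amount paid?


Calculate the tax:
8% of $131 = $10.48
Add tax to price:
$131 + $10.48 = $141.48

$141.48


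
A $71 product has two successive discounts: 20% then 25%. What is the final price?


First discount:
20% of $71 = $14.20
Price after first discount:
$71 - $14.20 = $56.80
Second discount:
25% of $56.80 = $14.20
Final price:
$56.80 - $14.20 = $42.60

$42.60


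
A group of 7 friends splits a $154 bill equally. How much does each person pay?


Total bill: $154
Number of people: 7
Each pays: $154 / 7 = $22

$22


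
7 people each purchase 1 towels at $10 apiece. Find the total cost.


Cost per person:
1 x $10 = $10
Group total:
7 x $10 = $70

$70


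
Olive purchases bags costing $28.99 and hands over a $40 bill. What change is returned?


Start with the amount paid:
$40
Subtract the price:
$40 - $28.99 = $11.01

$11.01


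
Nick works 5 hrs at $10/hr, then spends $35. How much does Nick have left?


Calculate earnings:
5 x $10 = $50
Subtract spending:
$50 - $35 = $15

$15


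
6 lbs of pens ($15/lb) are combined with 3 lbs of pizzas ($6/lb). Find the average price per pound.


Cost of pens:
6 x $15 = $90
Cost of pizzas:
3 x $6 = $18
Total cost: $90 + $18 = $108
Total weight: 9 lbs
Average: $108 / 9 = $12/lb

$12/lb


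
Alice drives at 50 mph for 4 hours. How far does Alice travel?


Use the formula: distance = speed x time
Speed = 50 mph, Time = 4 hours
50 x 4 = 200 miles

200 miles


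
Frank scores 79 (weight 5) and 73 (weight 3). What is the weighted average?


Weighted sum:
5 x 79 + 3 x 73 = 614
Total weight:
5 + 3 = 8
Weighted average:
614 / 8 = 76.75

76.75


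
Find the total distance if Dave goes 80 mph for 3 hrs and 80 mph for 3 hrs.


Leg 1 distance:
80 x 3 = 240 miles
Leg 2 distance:
80 x 3 = 240 miles
Total distance:
240 + 240 = 480 miles

480 miles


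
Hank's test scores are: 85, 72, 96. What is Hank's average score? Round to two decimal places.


Add the scores:
85 + 72 + 96 = 253
Divide by the number of tests:
253 / 3 = 84.3333... ≈ 84.33

84.33


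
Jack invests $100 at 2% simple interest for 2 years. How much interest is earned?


Use the formula I = P x R x T / 100
P x R x T = 100 x 2 x 2 = 400
I = 400 / 100 = $4

$4


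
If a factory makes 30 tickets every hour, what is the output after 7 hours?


Production rate: 30 tickets per hour
Time: 7 hours
Total: 30 x 7 = 210 tickets

210 tickets


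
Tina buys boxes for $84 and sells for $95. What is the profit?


Selling price = $95
Cost price = $84
Profit = selling price - cost price:
Profit = $95 - $84 = $11

$11


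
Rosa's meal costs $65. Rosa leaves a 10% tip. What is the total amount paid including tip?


Calculate the tip:
10% of $65 = $6.50
Add tip to meal cost:
$65 + $6.50 = $71.50

$71.50


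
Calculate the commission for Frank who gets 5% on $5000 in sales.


Convert rate to decimal:
5% = 0.05
Multiply by sales:
$5000 x 0.05 = $250

$250


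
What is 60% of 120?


Convert percentage to decimal:
60% = 0.6
Multiply:
120 x 0.6 = 72

72


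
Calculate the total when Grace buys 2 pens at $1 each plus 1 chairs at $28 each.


Cost of pens:
2 x $1 = $2
Cost of chairs:
1 x $28 = $28
Add both:
$2 + $28 = $30

$30


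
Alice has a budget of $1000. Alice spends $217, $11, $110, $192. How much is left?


Add up expenses:
$217 + $11 + $110 + $192 = $530
Subtract from budget:
$1000 - $530 = $470

$470


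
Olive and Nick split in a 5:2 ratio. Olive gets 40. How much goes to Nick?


Find the multiplier:
40 / 5 = 8
Apply to Nick's share:
2 x 8 = 16

16


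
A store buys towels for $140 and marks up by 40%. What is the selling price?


Calculate the markup amount:
40% of $140 = $56
Add to cost:
$140 + $56 = $196

$196


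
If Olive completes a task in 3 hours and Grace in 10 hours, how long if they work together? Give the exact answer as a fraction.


Olive's rate: 1/3 of the job per hour
Grace's rate: 1/10 of the job per hour
Combined rate: 1/3 + 1/10 = 13/30 per hour
Time = 1 / (13/30) = 30/13 hours (≈ 2.31 hours)

30/13 hours


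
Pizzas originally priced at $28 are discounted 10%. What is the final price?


Calculate the discount amount:
10% of $28 = $2.80
Subtract from original:
$28 - $2.80 = $25.20

$25.20


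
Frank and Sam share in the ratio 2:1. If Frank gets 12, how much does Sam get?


Find the multiplier:
12 / 2 = 6
Apply to Sam's share:
1 x 6 = 6

6


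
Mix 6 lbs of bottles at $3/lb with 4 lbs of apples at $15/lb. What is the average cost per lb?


Cost of bottles:
6 x $3 = $18
Cost of apples:
4 x $15 = $60
Total cost: $18 + $60 = $78
Total weight: 10 lbs
Average: $78 / 10 = $7.80/lb

$7.80/lb


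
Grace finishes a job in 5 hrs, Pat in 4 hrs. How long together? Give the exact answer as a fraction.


Grace's rate: 1/5 of the job per hour
Pat's rate: 1/4 of the job per hour
Combined rate: 1/5 + 1/4 = 9/20 per hour
Time = 1 / (9/20) = 20/9 hours (≈ 2.22 hours)

20/9 hours


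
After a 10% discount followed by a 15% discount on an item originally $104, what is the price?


First discount:
10% of $104 = $10.40
Price after first discount:
$104 - $10.40 = $93.60
Second discount:
15% of $93.60 = $14.04
Final price:
$93.60 - $14.04 = $79.56

$79.56


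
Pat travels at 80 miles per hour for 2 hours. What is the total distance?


Use the formula: distance = speed x time
Speed = 80 mph, Time = 2 hours
80 x 2 = 160 miles

160 miles


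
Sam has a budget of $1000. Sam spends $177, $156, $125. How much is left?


Add up expenses:
$177 + $156 + $125 = $458
Subtract from budget:
$1000 - $458 = $542

$542


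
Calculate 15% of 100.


Convert percentage to decimal:
15% = 0.15
Multiply:
100 x 0.15 = 15

15


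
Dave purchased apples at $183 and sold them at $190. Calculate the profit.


Selling price = $190
Cost price = $183
Profit = selling price - cost price:
Profit = $190 - $183 = $7

$7


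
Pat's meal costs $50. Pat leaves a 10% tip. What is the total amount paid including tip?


Calculate the tip:
10% of $50 = $5
Add tip to meal cost:
$50 + $5 = $55

$55


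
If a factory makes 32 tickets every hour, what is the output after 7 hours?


Production rate: 32 tickets per hour
Time: 7 hours
Total: 32 x 7 = 224 tickets

224 tickets


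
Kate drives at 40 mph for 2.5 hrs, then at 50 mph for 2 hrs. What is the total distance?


Leg 1 distance:
40 x 2.5 = 100 miles
Leg 2 distance:
50 x 2 = 100 miles
Total distance:
100 + 100 = 200 miles

200 miles


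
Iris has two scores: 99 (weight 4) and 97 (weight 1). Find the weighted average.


Weighted sum:
4 x 99 + 1 x 97 = 493
Total weight:
4 + 1 = 5
Weighted average:
493 / 5 = 98.6

98.6


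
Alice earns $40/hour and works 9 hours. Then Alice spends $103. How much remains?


Calculate earnings:
9 x $40 = $360
Subtract spending:
$360 - $103 = $257

$257


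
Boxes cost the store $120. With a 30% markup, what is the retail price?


Calculate the markup amount:
30% of $120 = $36
Add to cost:
$120 + $36 = $156

$156


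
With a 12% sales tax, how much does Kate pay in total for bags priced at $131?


Calculate the tax:
12% of $131 = $15.72
Add tax to price:
$131 + $15.72 = $146.72

$146.72


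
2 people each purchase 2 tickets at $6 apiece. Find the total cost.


Cost per person:
2 x $6 = $12
Group total:
2 x $12 = $24

$24


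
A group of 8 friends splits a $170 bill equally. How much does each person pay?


Total bill: $170
Number of people: 8
Each pays: $170 / 8 = $21.25

$21.25


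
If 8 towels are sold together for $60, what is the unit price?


Total cost: $60
Number of items: 8
Unit price: $60 / 8 = $7.50

$7.50
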